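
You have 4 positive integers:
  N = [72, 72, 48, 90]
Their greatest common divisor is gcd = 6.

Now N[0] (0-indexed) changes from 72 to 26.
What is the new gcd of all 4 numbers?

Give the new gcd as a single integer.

Numbers: [72, 72, 48, 90], gcd = 6
Change: index 0, 72 -> 26
gcd of the OTHER numbers (without index 0): gcd([72, 48, 90]) = 6
New gcd = gcd(g_others, new_val) = gcd(6, 26) = 2

Answer: 2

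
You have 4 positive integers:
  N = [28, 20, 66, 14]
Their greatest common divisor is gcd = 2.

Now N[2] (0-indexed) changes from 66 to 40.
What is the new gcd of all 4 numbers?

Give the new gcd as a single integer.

Answer: 2

Derivation:
Numbers: [28, 20, 66, 14], gcd = 2
Change: index 2, 66 -> 40
gcd of the OTHER numbers (without index 2): gcd([28, 20, 14]) = 2
New gcd = gcd(g_others, new_val) = gcd(2, 40) = 2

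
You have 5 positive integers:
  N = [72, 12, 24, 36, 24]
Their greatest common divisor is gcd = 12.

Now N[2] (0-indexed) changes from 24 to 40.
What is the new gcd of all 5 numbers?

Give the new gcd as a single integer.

Numbers: [72, 12, 24, 36, 24], gcd = 12
Change: index 2, 24 -> 40
gcd of the OTHER numbers (without index 2): gcd([72, 12, 36, 24]) = 12
New gcd = gcd(g_others, new_val) = gcd(12, 40) = 4

Answer: 4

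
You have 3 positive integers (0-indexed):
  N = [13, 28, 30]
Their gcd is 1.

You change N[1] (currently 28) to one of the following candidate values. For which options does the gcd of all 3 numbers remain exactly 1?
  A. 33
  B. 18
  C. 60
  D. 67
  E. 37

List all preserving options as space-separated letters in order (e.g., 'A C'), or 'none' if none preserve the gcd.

Answer: A B C D E

Derivation:
Old gcd = 1; gcd of others (without N[1]) = 1
New gcd for candidate v: gcd(1, v). Preserves old gcd iff gcd(1, v) = 1.
  Option A: v=33, gcd(1,33)=1 -> preserves
  Option B: v=18, gcd(1,18)=1 -> preserves
  Option C: v=60, gcd(1,60)=1 -> preserves
  Option D: v=67, gcd(1,67)=1 -> preserves
  Option E: v=37, gcd(1,37)=1 -> preserves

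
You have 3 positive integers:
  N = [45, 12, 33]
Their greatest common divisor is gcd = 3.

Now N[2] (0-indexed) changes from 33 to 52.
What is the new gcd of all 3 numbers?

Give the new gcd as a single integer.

Numbers: [45, 12, 33], gcd = 3
Change: index 2, 33 -> 52
gcd of the OTHER numbers (without index 2): gcd([45, 12]) = 3
New gcd = gcd(g_others, new_val) = gcd(3, 52) = 1

Answer: 1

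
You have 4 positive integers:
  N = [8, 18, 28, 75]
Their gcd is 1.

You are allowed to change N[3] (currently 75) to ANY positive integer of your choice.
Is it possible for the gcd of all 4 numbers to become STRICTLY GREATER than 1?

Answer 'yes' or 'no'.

Answer: yes

Derivation:
Current gcd = 1
gcd of all OTHER numbers (without N[3]=75): gcd([8, 18, 28]) = 2
The new gcd after any change is gcd(2, new_value).
This can be at most 2.
Since 2 > old gcd 1, the gcd CAN increase (e.g., set N[3] = 2).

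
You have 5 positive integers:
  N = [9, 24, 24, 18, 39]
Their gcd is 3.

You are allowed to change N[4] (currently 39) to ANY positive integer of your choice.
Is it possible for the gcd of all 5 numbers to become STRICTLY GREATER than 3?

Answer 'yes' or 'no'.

Current gcd = 3
gcd of all OTHER numbers (without N[4]=39): gcd([9, 24, 24, 18]) = 3
The new gcd after any change is gcd(3, new_value).
This can be at most 3.
Since 3 = old gcd 3, the gcd can only stay the same or decrease.

Answer: no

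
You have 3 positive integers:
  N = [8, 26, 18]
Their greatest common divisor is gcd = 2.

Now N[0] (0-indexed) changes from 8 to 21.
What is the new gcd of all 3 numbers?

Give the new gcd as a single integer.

Answer: 1

Derivation:
Numbers: [8, 26, 18], gcd = 2
Change: index 0, 8 -> 21
gcd of the OTHER numbers (without index 0): gcd([26, 18]) = 2
New gcd = gcd(g_others, new_val) = gcd(2, 21) = 1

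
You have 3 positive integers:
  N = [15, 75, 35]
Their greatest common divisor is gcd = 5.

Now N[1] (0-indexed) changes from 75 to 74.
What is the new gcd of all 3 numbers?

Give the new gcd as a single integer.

Numbers: [15, 75, 35], gcd = 5
Change: index 1, 75 -> 74
gcd of the OTHER numbers (without index 1): gcd([15, 35]) = 5
New gcd = gcd(g_others, new_val) = gcd(5, 74) = 1

Answer: 1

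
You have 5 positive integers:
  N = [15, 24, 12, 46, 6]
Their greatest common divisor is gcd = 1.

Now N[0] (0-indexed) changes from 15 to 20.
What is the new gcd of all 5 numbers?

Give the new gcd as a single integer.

Numbers: [15, 24, 12, 46, 6], gcd = 1
Change: index 0, 15 -> 20
gcd of the OTHER numbers (without index 0): gcd([24, 12, 46, 6]) = 2
New gcd = gcd(g_others, new_val) = gcd(2, 20) = 2

Answer: 2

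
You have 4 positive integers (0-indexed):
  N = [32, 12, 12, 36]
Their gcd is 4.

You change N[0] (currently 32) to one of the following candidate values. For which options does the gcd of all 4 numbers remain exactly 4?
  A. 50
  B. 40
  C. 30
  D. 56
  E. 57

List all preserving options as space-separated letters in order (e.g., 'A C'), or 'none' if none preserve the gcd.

Answer: B D

Derivation:
Old gcd = 4; gcd of others (without N[0]) = 12
New gcd for candidate v: gcd(12, v). Preserves old gcd iff gcd(12, v) = 4.
  Option A: v=50, gcd(12,50)=2 -> changes
  Option B: v=40, gcd(12,40)=4 -> preserves
  Option C: v=30, gcd(12,30)=6 -> changes
  Option D: v=56, gcd(12,56)=4 -> preserves
  Option E: v=57, gcd(12,57)=3 -> changes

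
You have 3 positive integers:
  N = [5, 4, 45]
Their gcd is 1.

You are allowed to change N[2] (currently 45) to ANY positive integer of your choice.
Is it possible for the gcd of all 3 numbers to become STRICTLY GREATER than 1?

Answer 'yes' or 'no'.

Answer: no

Derivation:
Current gcd = 1
gcd of all OTHER numbers (without N[2]=45): gcd([5, 4]) = 1
The new gcd after any change is gcd(1, new_value).
This can be at most 1.
Since 1 = old gcd 1, the gcd can only stay the same or decrease.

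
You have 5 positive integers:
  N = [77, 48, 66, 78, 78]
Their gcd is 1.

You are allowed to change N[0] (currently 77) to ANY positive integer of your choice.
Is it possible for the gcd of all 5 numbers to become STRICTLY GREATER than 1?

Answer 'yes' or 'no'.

Current gcd = 1
gcd of all OTHER numbers (without N[0]=77): gcd([48, 66, 78, 78]) = 6
The new gcd after any change is gcd(6, new_value).
This can be at most 6.
Since 6 > old gcd 1, the gcd CAN increase (e.g., set N[0] = 6).

Answer: yes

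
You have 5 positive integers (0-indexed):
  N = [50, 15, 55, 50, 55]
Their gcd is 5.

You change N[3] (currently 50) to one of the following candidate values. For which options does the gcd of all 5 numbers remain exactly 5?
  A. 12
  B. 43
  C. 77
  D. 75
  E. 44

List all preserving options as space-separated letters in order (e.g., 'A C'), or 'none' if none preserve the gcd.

Answer: D

Derivation:
Old gcd = 5; gcd of others (without N[3]) = 5
New gcd for candidate v: gcd(5, v). Preserves old gcd iff gcd(5, v) = 5.
  Option A: v=12, gcd(5,12)=1 -> changes
  Option B: v=43, gcd(5,43)=1 -> changes
  Option C: v=77, gcd(5,77)=1 -> changes
  Option D: v=75, gcd(5,75)=5 -> preserves
  Option E: v=44, gcd(5,44)=1 -> changes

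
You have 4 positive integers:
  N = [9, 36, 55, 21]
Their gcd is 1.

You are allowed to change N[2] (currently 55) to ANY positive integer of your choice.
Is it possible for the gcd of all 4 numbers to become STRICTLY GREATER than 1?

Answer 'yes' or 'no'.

Current gcd = 1
gcd of all OTHER numbers (without N[2]=55): gcd([9, 36, 21]) = 3
The new gcd after any change is gcd(3, new_value).
This can be at most 3.
Since 3 > old gcd 1, the gcd CAN increase (e.g., set N[2] = 3).

Answer: yes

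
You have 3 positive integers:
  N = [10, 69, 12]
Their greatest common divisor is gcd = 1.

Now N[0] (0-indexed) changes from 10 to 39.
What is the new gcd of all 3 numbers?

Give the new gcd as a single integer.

Numbers: [10, 69, 12], gcd = 1
Change: index 0, 10 -> 39
gcd of the OTHER numbers (without index 0): gcd([69, 12]) = 3
New gcd = gcd(g_others, new_val) = gcd(3, 39) = 3

Answer: 3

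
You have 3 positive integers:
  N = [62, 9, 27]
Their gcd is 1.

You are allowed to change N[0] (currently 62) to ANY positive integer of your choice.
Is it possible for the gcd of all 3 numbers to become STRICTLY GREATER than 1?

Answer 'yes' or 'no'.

Current gcd = 1
gcd of all OTHER numbers (without N[0]=62): gcd([9, 27]) = 9
The new gcd after any change is gcd(9, new_value).
This can be at most 9.
Since 9 > old gcd 1, the gcd CAN increase (e.g., set N[0] = 9).

Answer: yes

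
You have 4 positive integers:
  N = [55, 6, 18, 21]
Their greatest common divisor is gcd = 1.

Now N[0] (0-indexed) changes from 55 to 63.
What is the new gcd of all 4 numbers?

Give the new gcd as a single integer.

Answer: 3

Derivation:
Numbers: [55, 6, 18, 21], gcd = 1
Change: index 0, 55 -> 63
gcd of the OTHER numbers (without index 0): gcd([6, 18, 21]) = 3
New gcd = gcd(g_others, new_val) = gcd(3, 63) = 3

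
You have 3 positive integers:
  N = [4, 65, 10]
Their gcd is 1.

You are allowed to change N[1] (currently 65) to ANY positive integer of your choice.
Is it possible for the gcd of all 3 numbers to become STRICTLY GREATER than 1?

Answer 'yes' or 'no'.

Answer: yes

Derivation:
Current gcd = 1
gcd of all OTHER numbers (without N[1]=65): gcd([4, 10]) = 2
The new gcd after any change is gcd(2, new_value).
This can be at most 2.
Since 2 > old gcd 1, the gcd CAN increase (e.g., set N[1] = 2).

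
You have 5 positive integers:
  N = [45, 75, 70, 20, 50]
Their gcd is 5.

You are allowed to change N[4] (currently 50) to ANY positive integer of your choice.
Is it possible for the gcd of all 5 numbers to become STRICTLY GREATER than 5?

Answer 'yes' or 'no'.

Current gcd = 5
gcd of all OTHER numbers (without N[4]=50): gcd([45, 75, 70, 20]) = 5
The new gcd after any change is gcd(5, new_value).
This can be at most 5.
Since 5 = old gcd 5, the gcd can only stay the same or decrease.

Answer: no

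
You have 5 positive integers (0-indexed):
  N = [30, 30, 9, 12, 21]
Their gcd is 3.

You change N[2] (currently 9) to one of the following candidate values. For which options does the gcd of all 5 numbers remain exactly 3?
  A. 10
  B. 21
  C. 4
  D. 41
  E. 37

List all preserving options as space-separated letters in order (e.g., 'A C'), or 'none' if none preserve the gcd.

Old gcd = 3; gcd of others (without N[2]) = 3
New gcd for candidate v: gcd(3, v). Preserves old gcd iff gcd(3, v) = 3.
  Option A: v=10, gcd(3,10)=1 -> changes
  Option B: v=21, gcd(3,21)=3 -> preserves
  Option C: v=4, gcd(3,4)=1 -> changes
  Option D: v=41, gcd(3,41)=1 -> changes
  Option E: v=37, gcd(3,37)=1 -> changes

Answer: B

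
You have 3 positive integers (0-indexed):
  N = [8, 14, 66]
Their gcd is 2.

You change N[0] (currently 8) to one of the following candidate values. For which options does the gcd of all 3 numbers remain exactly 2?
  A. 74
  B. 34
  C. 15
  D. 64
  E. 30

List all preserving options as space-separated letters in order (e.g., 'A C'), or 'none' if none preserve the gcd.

Old gcd = 2; gcd of others (without N[0]) = 2
New gcd for candidate v: gcd(2, v). Preserves old gcd iff gcd(2, v) = 2.
  Option A: v=74, gcd(2,74)=2 -> preserves
  Option B: v=34, gcd(2,34)=2 -> preserves
  Option C: v=15, gcd(2,15)=1 -> changes
  Option D: v=64, gcd(2,64)=2 -> preserves
  Option E: v=30, gcd(2,30)=2 -> preserves

Answer: A B D E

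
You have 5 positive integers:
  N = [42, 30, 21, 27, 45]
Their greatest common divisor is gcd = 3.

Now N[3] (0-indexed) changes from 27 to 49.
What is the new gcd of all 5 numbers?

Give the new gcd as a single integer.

Answer: 1

Derivation:
Numbers: [42, 30, 21, 27, 45], gcd = 3
Change: index 3, 27 -> 49
gcd of the OTHER numbers (without index 3): gcd([42, 30, 21, 45]) = 3
New gcd = gcd(g_others, new_val) = gcd(3, 49) = 1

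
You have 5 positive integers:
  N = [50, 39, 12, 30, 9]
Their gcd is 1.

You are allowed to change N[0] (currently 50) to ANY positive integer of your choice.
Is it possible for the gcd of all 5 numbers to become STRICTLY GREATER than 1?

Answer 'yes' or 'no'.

Current gcd = 1
gcd of all OTHER numbers (without N[0]=50): gcd([39, 12, 30, 9]) = 3
The new gcd after any change is gcd(3, new_value).
This can be at most 3.
Since 3 > old gcd 1, the gcd CAN increase (e.g., set N[0] = 3).

Answer: yes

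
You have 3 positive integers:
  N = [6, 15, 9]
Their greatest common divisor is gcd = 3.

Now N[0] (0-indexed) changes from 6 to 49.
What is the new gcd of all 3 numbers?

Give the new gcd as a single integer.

Numbers: [6, 15, 9], gcd = 3
Change: index 0, 6 -> 49
gcd of the OTHER numbers (without index 0): gcd([15, 9]) = 3
New gcd = gcd(g_others, new_val) = gcd(3, 49) = 1

Answer: 1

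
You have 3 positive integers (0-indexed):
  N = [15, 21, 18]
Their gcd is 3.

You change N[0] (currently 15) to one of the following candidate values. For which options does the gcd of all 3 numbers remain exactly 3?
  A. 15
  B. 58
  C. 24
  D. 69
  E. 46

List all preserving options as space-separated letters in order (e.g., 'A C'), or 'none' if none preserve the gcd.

Old gcd = 3; gcd of others (without N[0]) = 3
New gcd for candidate v: gcd(3, v). Preserves old gcd iff gcd(3, v) = 3.
  Option A: v=15, gcd(3,15)=3 -> preserves
  Option B: v=58, gcd(3,58)=1 -> changes
  Option C: v=24, gcd(3,24)=3 -> preserves
  Option D: v=69, gcd(3,69)=3 -> preserves
  Option E: v=46, gcd(3,46)=1 -> changes

Answer: A C D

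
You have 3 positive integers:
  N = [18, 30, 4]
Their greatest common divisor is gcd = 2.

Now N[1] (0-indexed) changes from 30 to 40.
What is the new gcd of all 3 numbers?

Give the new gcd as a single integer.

Answer: 2

Derivation:
Numbers: [18, 30, 4], gcd = 2
Change: index 1, 30 -> 40
gcd of the OTHER numbers (without index 1): gcd([18, 4]) = 2
New gcd = gcd(g_others, new_val) = gcd(2, 40) = 2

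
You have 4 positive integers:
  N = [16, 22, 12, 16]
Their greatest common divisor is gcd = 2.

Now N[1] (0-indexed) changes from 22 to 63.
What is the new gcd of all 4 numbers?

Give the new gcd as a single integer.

Numbers: [16, 22, 12, 16], gcd = 2
Change: index 1, 22 -> 63
gcd of the OTHER numbers (without index 1): gcd([16, 12, 16]) = 4
New gcd = gcd(g_others, new_val) = gcd(4, 63) = 1

Answer: 1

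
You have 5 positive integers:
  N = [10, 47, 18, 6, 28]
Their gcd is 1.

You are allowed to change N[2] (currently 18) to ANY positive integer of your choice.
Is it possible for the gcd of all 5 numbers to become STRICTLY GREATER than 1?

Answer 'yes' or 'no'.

Answer: no

Derivation:
Current gcd = 1
gcd of all OTHER numbers (without N[2]=18): gcd([10, 47, 6, 28]) = 1
The new gcd after any change is gcd(1, new_value).
This can be at most 1.
Since 1 = old gcd 1, the gcd can only stay the same or decrease.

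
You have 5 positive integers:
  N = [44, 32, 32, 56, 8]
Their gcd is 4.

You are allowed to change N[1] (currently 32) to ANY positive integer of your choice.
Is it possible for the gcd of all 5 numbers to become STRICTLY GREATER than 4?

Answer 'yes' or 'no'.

Answer: no

Derivation:
Current gcd = 4
gcd of all OTHER numbers (without N[1]=32): gcd([44, 32, 56, 8]) = 4
The new gcd after any change is gcd(4, new_value).
This can be at most 4.
Since 4 = old gcd 4, the gcd can only stay the same or decrease.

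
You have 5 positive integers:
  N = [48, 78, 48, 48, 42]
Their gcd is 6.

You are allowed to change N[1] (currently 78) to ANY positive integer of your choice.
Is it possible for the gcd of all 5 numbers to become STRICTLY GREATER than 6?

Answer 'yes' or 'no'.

Current gcd = 6
gcd of all OTHER numbers (without N[1]=78): gcd([48, 48, 48, 42]) = 6
The new gcd after any change is gcd(6, new_value).
This can be at most 6.
Since 6 = old gcd 6, the gcd can only stay the same or decrease.

Answer: no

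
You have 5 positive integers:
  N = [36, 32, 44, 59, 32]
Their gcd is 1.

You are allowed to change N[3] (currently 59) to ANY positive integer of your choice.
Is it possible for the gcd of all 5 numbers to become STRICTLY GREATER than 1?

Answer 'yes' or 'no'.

Current gcd = 1
gcd of all OTHER numbers (without N[3]=59): gcd([36, 32, 44, 32]) = 4
The new gcd after any change is gcd(4, new_value).
This can be at most 4.
Since 4 > old gcd 1, the gcd CAN increase (e.g., set N[3] = 4).

Answer: yes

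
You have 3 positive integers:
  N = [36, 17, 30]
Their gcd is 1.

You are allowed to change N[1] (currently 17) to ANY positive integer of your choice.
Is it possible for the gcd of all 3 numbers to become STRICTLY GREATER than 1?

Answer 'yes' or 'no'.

Answer: yes

Derivation:
Current gcd = 1
gcd of all OTHER numbers (without N[1]=17): gcd([36, 30]) = 6
The new gcd after any change is gcd(6, new_value).
This can be at most 6.
Since 6 > old gcd 1, the gcd CAN increase (e.g., set N[1] = 6).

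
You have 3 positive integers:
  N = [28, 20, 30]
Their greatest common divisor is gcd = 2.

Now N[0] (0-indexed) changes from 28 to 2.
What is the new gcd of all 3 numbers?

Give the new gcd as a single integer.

Answer: 2

Derivation:
Numbers: [28, 20, 30], gcd = 2
Change: index 0, 28 -> 2
gcd of the OTHER numbers (without index 0): gcd([20, 30]) = 10
New gcd = gcd(g_others, new_val) = gcd(10, 2) = 2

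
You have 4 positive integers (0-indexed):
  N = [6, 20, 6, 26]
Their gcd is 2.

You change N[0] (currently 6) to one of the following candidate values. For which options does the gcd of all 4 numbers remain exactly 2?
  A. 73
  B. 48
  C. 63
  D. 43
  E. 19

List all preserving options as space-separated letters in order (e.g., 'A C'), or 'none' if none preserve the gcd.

Old gcd = 2; gcd of others (without N[0]) = 2
New gcd for candidate v: gcd(2, v). Preserves old gcd iff gcd(2, v) = 2.
  Option A: v=73, gcd(2,73)=1 -> changes
  Option B: v=48, gcd(2,48)=2 -> preserves
  Option C: v=63, gcd(2,63)=1 -> changes
  Option D: v=43, gcd(2,43)=1 -> changes
  Option E: v=19, gcd(2,19)=1 -> changes

Answer: B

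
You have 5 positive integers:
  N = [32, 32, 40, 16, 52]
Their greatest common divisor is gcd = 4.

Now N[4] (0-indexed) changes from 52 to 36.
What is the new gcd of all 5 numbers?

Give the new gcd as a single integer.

Answer: 4

Derivation:
Numbers: [32, 32, 40, 16, 52], gcd = 4
Change: index 4, 52 -> 36
gcd of the OTHER numbers (without index 4): gcd([32, 32, 40, 16]) = 8
New gcd = gcd(g_others, new_val) = gcd(8, 36) = 4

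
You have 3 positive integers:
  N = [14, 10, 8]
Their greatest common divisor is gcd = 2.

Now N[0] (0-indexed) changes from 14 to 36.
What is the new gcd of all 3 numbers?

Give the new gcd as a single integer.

Answer: 2

Derivation:
Numbers: [14, 10, 8], gcd = 2
Change: index 0, 14 -> 36
gcd of the OTHER numbers (without index 0): gcd([10, 8]) = 2
New gcd = gcd(g_others, new_val) = gcd(2, 36) = 2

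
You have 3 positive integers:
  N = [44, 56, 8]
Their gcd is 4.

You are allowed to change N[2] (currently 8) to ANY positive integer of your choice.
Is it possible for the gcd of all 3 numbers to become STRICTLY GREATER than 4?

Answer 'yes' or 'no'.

Answer: no

Derivation:
Current gcd = 4
gcd of all OTHER numbers (without N[2]=8): gcd([44, 56]) = 4
The new gcd after any change is gcd(4, new_value).
This can be at most 4.
Since 4 = old gcd 4, the gcd can only stay the same or decrease.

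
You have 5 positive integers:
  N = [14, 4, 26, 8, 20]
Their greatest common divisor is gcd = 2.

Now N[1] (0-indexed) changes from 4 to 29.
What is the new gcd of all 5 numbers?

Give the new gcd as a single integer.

Answer: 1

Derivation:
Numbers: [14, 4, 26, 8, 20], gcd = 2
Change: index 1, 4 -> 29
gcd of the OTHER numbers (without index 1): gcd([14, 26, 8, 20]) = 2
New gcd = gcd(g_others, new_val) = gcd(2, 29) = 1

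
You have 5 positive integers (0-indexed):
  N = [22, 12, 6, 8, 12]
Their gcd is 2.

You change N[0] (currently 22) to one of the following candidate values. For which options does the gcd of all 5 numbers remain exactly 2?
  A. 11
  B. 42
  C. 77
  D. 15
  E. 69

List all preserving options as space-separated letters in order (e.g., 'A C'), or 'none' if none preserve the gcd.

Old gcd = 2; gcd of others (without N[0]) = 2
New gcd for candidate v: gcd(2, v). Preserves old gcd iff gcd(2, v) = 2.
  Option A: v=11, gcd(2,11)=1 -> changes
  Option B: v=42, gcd(2,42)=2 -> preserves
  Option C: v=77, gcd(2,77)=1 -> changes
  Option D: v=15, gcd(2,15)=1 -> changes
  Option E: v=69, gcd(2,69)=1 -> changes

Answer: B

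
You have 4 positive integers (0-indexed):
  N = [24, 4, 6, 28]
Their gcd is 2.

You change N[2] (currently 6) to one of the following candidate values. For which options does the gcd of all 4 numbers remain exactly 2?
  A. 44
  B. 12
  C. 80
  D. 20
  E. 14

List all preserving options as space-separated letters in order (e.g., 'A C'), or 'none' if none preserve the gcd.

Old gcd = 2; gcd of others (without N[2]) = 4
New gcd for candidate v: gcd(4, v). Preserves old gcd iff gcd(4, v) = 2.
  Option A: v=44, gcd(4,44)=4 -> changes
  Option B: v=12, gcd(4,12)=4 -> changes
  Option C: v=80, gcd(4,80)=4 -> changes
  Option D: v=20, gcd(4,20)=4 -> changes
  Option E: v=14, gcd(4,14)=2 -> preserves

Answer: E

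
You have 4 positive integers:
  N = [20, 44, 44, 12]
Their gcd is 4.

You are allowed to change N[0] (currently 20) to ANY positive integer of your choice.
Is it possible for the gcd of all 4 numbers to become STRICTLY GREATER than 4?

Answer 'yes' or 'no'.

Answer: no

Derivation:
Current gcd = 4
gcd of all OTHER numbers (without N[0]=20): gcd([44, 44, 12]) = 4
The new gcd after any change is gcd(4, new_value).
This can be at most 4.
Since 4 = old gcd 4, the gcd can only stay the same or decrease.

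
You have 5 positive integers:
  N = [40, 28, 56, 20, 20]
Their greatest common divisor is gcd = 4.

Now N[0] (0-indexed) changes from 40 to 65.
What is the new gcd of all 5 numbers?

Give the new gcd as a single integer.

Numbers: [40, 28, 56, 20, 20], gcd = 4
Change: index 0, 40 -> 65
gcd of the OTHER numbers (without index 0): gcd([28, 56, 20, 20]) = 4
New gcd = gcd(g_others, new_val) = gcd(4, 65) = 1

Answer: 1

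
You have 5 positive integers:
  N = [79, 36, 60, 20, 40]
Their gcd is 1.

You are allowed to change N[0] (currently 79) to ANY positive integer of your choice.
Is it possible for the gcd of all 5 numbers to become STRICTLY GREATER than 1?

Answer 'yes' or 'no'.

Answer: yes

Derivation:
Current gcd = 1
gcd of all OTHER numbers (without N[0]=79): gcd([36, 60, 20, 40]) = 4
The new gcd after any change is gcd(4, new_value).
This can be at most 4.
Since 4 > old gcd 1, the gcd CAN increase (e.g., set N[0] = 4).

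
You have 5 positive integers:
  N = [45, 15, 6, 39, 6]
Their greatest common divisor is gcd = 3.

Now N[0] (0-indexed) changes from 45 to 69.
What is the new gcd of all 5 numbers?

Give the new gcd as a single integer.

Answer: 3

Derivation:
Numbers: [45, 15, 6, 39, 6], gcd = 3
Change: index 0, 45 -> 69
gcd of the OTHER numbers (without index 0): gcd([15, 6, 39, 6]) = 3
New gcd = gcd(g_others, new_val) = gcd(3, 69) = 3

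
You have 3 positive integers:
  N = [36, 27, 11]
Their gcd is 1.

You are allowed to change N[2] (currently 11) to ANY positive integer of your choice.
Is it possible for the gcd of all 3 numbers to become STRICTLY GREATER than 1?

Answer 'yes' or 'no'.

Current gcd = 1
gcd of all OTHER numbers (without N[2]=11): gcd([36, 27]) = 9
The new gcd after any change is gcd(9, new_value).
This can be at most 9.
Since 9 > old gcd 1, the gcd CAN increase (e.g., set N[2] = 9).

Answer: yes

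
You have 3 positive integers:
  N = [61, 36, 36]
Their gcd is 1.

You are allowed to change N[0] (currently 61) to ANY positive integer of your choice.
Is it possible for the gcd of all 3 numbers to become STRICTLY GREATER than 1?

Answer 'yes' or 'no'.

Current gcd = 1
gcd of all OTHER numbers (without N[0]=61): gcd([36, 36]) = 36
The new gcd after any change is gcd(36, new_value).
This can be at most 36.
Since 36 > old gcd 1, the gcd CAN increase (e.g., set N[0] = 36).

Answer: yes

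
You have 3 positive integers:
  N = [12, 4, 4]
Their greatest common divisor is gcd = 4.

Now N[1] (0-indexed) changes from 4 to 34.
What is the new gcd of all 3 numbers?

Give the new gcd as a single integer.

Numbers: [12, 4, 4], gcd = 4
Change: index 1, 4 -> 34
gcd of the OTHER numbers (without index 1): gcd([12, 4]) = 4
New gcd = gcd(g_others, new_val) = gcd(4, 34) = 2

Answer: 2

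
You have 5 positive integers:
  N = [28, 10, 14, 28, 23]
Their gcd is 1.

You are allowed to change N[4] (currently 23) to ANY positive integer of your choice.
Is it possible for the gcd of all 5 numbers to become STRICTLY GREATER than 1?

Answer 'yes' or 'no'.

Current gcd = 1
gcd of all OTHER numbers (without N[4]=23): gcd([28, 10, 14, 28]) = 2
The new gcd after any change is gcd(2, new_value).
This can be at most 2.
Since 2 > old gcd 1, the gcd CAN increase (e.g., set N[4] = 2).

Answer: yes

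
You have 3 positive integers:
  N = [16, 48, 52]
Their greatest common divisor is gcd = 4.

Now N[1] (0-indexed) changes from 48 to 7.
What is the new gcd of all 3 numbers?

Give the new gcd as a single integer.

Answer: 1

Derivation:
Numbers: [16, 48, 52], gcd = 4
Change: index 1, 48 -> 7
gcd of the OTHER numbers (without index 1): gcd([16, 52]) = 4
New gcd = gcd(g_others, new_val) = gcd(4, 7) = 1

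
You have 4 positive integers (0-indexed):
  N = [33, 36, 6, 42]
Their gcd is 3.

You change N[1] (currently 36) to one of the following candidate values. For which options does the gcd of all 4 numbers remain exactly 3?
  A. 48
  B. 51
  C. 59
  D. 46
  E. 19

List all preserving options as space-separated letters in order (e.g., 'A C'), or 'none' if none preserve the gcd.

Answer: A B

Derivation:
Old gcd = 3; gcd of others (without N[1]) = 3
New gcd for candidate v: gcd(3, v). Preserves old gcd iff gcd(3, v) = 3.
  Option A: v=48, gcd(3,48)=3 -> preserves
  Option B: v=51, gcd(3,51)=3 -> preserves
  Option C: v=59, gcd(3,59)=1 -> changes
  Option D: v=46, gcd(3,46)=1 -> changes
  Option E: v=19, gcd(3,19)=1 -> changes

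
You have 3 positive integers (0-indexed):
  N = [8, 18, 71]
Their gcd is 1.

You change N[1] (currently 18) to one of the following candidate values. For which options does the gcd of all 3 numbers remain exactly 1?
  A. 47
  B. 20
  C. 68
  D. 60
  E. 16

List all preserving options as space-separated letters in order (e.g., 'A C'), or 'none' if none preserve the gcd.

Answer: A B C D E

Derivation:
Old gcd = 1; gcd of others (without N[1]) = 1
New gcd for candidate v: gcd(1, v). Preserves old gcd iff gcd(1, v) = 1.
  Option A: v=47, gcd(1,47)=1 -> preserves
  Option B: v=20, gcd(1,20)=1 -> preserves
  Option C: v=68, gcd(1,68)=1 -> preserves
  Option D: v=60, gcd(1,60)=1 -> preserves
  Option E: v=16, gcd(1,16)=1 -> preserves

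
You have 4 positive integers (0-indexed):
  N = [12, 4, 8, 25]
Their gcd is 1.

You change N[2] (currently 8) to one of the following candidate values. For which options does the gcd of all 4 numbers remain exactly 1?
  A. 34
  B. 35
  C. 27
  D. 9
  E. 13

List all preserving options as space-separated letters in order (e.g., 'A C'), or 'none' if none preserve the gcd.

Old gcd = 1; gcd of others (without N[2]) = 1
New gcd for candidate v: gcd(1, v). Preserves old gcd iff gcd(1, v) = 1.
  Option A: v=34, gcd(1,34)=1 -> preserves
  Option B: v=35, gcd(1,35)=1 -> preserves
  Option C: v=27, gcd(1,27)=1 -> preserves
  Option D: v=9, gcd(1,9)=1 -> preserves
  Option E: v=13, gcd(1,13)=1 -> preserves

Answer: A B C D E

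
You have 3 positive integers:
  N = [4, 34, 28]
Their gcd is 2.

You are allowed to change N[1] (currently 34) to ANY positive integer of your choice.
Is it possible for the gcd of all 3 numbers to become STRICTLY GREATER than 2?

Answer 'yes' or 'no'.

Current gcd = 2
gcd of all OTHER numbers (without N[1]=34): gcd([4, 28]) = 4
The new gcd after any change is gcd(4, new_value).
This can be at most 4.
Since 4 > old gcd 2, the gcd CAN increase (e.g., set N[1] = 4).

Answer: yes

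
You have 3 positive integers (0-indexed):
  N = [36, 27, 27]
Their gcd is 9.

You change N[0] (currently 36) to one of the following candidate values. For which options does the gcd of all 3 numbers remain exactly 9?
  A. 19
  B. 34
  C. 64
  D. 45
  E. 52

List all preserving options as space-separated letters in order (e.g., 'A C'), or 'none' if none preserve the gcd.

Answer: D

Derivation:
Old gcd = 9; gcd of others (without N[0]) = 27
New gcd for candidate v: gcd(27, v). Preserves old gcd iff gcd(27, v) = 9.
  Option A: v=19, gcd(27,19)=1 -> changes
  Option B: v=34, gcd(27,34)=1 -> changes
  Option C: v=64, gcd(27,64)=1 -> changes
  Option D: v=45, gcd(27,45)=9 -> preserves
  Option E: v=52, gcd(27,52)=1 -> changes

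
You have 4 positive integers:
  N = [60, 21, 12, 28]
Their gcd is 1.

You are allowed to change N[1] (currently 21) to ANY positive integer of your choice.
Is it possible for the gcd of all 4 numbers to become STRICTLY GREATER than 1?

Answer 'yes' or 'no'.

Current gcd = 1
gcd of all OTHER numbers (without N[1]=21): gcd([60, 12, 28]) = 4
The new gcd after any change is gcd(4, new_value).
This can be at most 4.
Since 4 > old gcd 1, the gcd CAN increase (e.g., set N[1] = 4).

Answer: yes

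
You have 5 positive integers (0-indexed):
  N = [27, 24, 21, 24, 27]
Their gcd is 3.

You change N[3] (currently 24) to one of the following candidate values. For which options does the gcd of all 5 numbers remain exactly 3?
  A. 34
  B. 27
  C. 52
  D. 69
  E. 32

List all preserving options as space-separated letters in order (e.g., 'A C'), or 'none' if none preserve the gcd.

Old gcd = 3; gcd of others (without N[3]) = 3
New gcd for candidate v: gcd(3, v). Preserves old gcd iff gcd(3, v) = 3.
  Option A: v=34, gcd(3,34)=1 -> changes
  Option B: v=27, gcd(3,27)=3 -> preserves
  Option C: v=52, gcd(3,52)=1 -> changes
  Option D: v=69, gcd(3,69)=3 -> preserves
  Option E: v=32, gcd(3,32)=1 -> changes

Answer: B D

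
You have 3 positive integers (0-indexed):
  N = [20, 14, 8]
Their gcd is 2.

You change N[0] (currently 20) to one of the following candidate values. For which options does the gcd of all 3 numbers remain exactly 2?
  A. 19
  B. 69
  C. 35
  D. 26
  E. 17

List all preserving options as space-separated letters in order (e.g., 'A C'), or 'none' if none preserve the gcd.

Answer: D

Derivation:
Old gcd = 2; gcd of others (without N[0]) = 2
New gcd for candidate v: gcd(2, v). Preserves old gcd iff gcd(2, v) = 2.
  Option A: v=19, gcd(2,19)=1 -> changes
  Option B: v=69, gcd(2,69)=1 -> changes
  Option C: v=35, gcd(2,35)=1 -> changes
  Option D: v=26, gcd(2,26)=2 -> preserves
  Option E: v=17, gcd(2,17)=1 -> changes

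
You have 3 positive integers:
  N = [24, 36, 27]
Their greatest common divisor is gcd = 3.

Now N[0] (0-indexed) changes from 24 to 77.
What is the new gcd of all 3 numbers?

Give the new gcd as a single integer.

Answer: 1

Derivation:
Numbers: [24, 36, 27], gcd = 3
Change: index 0, 24 -> 77
gcd of the OTHER numbers (without index 0): gcd([36, 27]) = 9
New gcd = gcd(g_others, new_val) = gcd(9, 77) = 1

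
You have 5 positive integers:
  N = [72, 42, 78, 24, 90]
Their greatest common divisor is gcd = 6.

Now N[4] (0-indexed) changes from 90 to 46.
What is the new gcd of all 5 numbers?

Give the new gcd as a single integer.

Answer: 2

Derivation:
Numbers: [72, 42, 78, 24, 90], gcd = 6
Change: index 4, 90 -> 46
gcd of the OTHER numbers (without index 4): gcd([72, 42, 78, 24]) = 6
New gcd = gcd(g_others, new_val) = gcd(6, 46) = 2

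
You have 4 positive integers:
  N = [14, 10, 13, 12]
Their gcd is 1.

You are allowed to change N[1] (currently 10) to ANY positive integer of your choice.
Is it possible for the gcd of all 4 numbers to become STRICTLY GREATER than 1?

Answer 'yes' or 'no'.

Current gcd = 1
gcd of all OTHER numbers (without N[1]=10): gcd([14, 13, 12]) = 1
The new gcd after any change is gcd(1, new_value).
This can be at most 1.
Since 1 = old gcd 1, the gcd can only stay the same or decrease.

Answer: no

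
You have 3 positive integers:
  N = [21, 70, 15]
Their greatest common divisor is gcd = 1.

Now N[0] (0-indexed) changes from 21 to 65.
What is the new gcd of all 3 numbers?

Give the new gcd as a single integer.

Numbers: [21, 70, 15], gcd = 1
Change: index 0, 21 -> 65
gcd of the OTHER numbers (without index 0): gcd([70, 15]) = 5
New gcd = gcd(g_others, new_val) = gcd(5, 65) = 5

Answer: 5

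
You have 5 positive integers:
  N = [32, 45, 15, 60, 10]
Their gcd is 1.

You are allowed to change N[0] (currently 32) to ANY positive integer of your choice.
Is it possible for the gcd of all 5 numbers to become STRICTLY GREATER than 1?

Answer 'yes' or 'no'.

Current gcd = 1
gcd of all OTHER numbers (without N[0]=32): gcd([45, 15, 60, 10]) = 5
The new gcd after any change is gcd(5, new_value).
This can be at most 5.
Since 5 > old gcd 1, the gcd CAN increase (e.g., set N[0] = 5).

Answer: yes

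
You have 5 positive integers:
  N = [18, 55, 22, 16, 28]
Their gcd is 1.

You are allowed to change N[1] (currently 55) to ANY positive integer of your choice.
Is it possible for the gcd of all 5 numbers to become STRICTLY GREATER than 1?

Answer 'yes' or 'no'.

Answer: yes

Derivation:
Current gcd = 1
gcd of all OTHER numbers (without N[1]=55): gcd([18, 22, 16, 28]) = 2
The new gcd after any change is gcd(2, new_value).
This can be at most 2.
Since 2 > old gcd 1, the gcd CAN increase (e.g., set N[1] = 2).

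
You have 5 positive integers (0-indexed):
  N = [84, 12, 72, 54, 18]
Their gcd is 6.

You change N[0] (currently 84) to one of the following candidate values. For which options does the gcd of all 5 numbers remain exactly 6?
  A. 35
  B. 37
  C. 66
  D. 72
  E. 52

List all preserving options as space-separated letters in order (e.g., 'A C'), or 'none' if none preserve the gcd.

Old gcd = 6; gcd of others (without N[0]) = 6
New gcd for candidate v: gcd(6, v). Preserves old gcd iff gcd(6, v) = 6.
  Option A: v=35, gcd(6,35)=1 -> changes
  Option B: v=37, gcd(6,37)=1 -> changes
  Option C: v=66, gcd(6,66)=6 -> preserves
  Option D: v=72, gcd(6,72)=6 -> preserves
  Option E: v=52, gcd(6,52)=2 -> changes

Answer: C D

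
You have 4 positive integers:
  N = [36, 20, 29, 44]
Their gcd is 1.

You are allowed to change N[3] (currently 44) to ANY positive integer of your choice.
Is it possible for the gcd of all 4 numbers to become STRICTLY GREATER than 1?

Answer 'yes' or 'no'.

Answer: no

Derivation:
Current gcd = 1
gcd of all OTHER numbers (without N[3]=44): gcd([36, 20, 29]) = 1
The new gcd after any change is gcd(1, new_value).
This can be at most 1.
Since 1 = old gcd 1, the gcd can only stay the same or decrease.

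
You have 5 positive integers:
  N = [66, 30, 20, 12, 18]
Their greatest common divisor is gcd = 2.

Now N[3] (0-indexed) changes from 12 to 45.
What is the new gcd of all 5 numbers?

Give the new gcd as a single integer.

Answer: 1

Derivation:
Numbers: [66, 30, 20, 12, 18], gcd = 2
Change: index 3, 12 -> 45
gcd of the OTHER numbers (without index 3): gcd([66, 30, 20, 18]) = 2
New gcd = gcd(g_others, new_val) = gcd(2, 45) = 1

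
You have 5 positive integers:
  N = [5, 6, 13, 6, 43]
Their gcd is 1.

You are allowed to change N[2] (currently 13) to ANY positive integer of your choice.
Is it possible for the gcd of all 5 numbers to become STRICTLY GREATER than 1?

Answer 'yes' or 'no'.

Answer: no

Derivation:
Current gcd = 1
gcd of all OTHER numbers (without N[2]=13): gcd([5, 6, 6, 43]) = 1
The new gcd after any change is gcd(1, new_value).
This can be at most 1.
Since 1 = old gcd 1, the gcd can only stay the same or decrease.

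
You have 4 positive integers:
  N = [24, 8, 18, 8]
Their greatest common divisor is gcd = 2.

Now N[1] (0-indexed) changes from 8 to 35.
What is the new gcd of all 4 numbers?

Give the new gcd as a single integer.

Numbers: [24, 8, 18, 8], gcd = 2
Change: index 1, 8 -> 35
gcd of the OTHER numbers (without index 1): gcd([24, 18, 8]) = 2
New gcd = gcd(g_others, new_val) = gcd(2, 35) = 1

Answer: 1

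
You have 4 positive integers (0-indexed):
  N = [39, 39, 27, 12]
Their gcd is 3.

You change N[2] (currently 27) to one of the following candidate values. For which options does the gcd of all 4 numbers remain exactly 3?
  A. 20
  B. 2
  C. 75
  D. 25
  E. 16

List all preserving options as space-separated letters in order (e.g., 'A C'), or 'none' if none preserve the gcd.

Answer: C

Derivation:
Old gcd = 3; gcd of others (without N[2]) = 3
New gcd for candidate v: gcd(3, v). Preserves old gcd iff gcd(3, v) = 3.
  Option A: v=20, gcd(3,20)=1 -> changes
  Option B: v=2, gcd(3,2)=1 -> changes
  Option C: v=75, gcd(3,75)=3 -> preserves
  Option D: v=25, gcd(3,25)=1 -> changes
  Option E: v=16, gcd(3,16)=1 -> changes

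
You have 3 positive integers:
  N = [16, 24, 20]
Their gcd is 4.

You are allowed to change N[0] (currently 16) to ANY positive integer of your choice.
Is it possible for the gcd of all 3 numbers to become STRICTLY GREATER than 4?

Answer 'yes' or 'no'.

Answer: no

Derivation:
Current gcd = 4
gcd of all OTHER numbers (without N[0]=16): gcd([24, 20]) = 4
The new gcd after any change is gcd(4, new_value).
This can be at most 4.
Since 4 = old gcd 4, the gcd can only stay the same or decrease.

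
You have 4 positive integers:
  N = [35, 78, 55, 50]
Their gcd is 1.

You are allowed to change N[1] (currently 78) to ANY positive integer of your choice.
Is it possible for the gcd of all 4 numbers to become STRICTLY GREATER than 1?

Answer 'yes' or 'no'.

Current gcd = 1
gcd of all OTHER numbers (without N[1]=78): gcd([35, 55, 50]) = 5
The new gcd after any change is gcd(5, new_value).
This can be at most 5.
Since 5 > old gcd 1, the gcd CAN increase (e.g., set N[1] = 5).

Answer: yes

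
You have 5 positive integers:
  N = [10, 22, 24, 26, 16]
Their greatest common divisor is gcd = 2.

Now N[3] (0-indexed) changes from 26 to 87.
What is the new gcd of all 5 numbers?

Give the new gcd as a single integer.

Numbers: [10, 22, 24, 26, 16], gcd = 2
Change: index 3, 26 -> 87
gcd of the OTHER numbers (without index 3): gcd([10, 22, 24, 16]) = 2
New gcd = gcd(g_others, new_val) = gcd(2, 87) = 1

Answer: 1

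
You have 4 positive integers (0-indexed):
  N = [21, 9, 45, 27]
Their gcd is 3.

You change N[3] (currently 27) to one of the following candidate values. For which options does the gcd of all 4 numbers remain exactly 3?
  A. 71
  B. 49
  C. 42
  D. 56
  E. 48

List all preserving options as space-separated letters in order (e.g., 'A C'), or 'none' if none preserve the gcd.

Old gcd = 3; gcd of others (without N[3]) = 3
New gcd for candidate v: gcd(3, v). Preserves old gcd iff gcd(3, v) = 3.
  Option A: v=71, gcd(3,71)=1 -> changes
  Option B: v=49, gcd(3,49)=1 -> changes
  Option C: v=42, gcd(3,42)=3 -> preserves
  Option D: v=56, gcd(3,56)=1 -> changes
  Option E: v=48, gcd(3,48)=3 -> preserves

Answer: C E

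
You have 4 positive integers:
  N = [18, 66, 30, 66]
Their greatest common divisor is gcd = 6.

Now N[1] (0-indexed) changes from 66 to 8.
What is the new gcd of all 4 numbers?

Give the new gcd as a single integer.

Answer: 2

Derivation:
Numbers: [18, 66, 30, 66], gcd = 6
Change: index 1, 66 -> 8
gcd of the OTHER numbers (without index 1): gcd([18, 30, 66]) = 6
New gcd = gcd(g_others, new_val) = gcd(6, 8) = 2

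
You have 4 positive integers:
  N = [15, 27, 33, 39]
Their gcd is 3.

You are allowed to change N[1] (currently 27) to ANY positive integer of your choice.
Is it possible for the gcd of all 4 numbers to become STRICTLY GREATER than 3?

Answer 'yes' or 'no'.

Answer: no

Derivation:
Current gcd = 3
gcd of all OTHER numbers (without N[1]=27): gcd([15, 33, 39]) = 3
The new gcd after any change is gcd(3, new_value).
This can be at most 3.
Since 3 = old gcd 3, the gcd can only stay the same or decrease.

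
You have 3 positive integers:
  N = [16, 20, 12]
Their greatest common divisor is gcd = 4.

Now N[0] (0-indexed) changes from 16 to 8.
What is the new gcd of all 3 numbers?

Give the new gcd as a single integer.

Numbers: [16, 20, 12], gcd = 4
Change: index 0, 16 -> 8
gcd of the OTHER numbers (without index 0): gcd([20, 12]) = 4
New gcd = gcd(g_others, new_val) = gcd(4, 8) = 4

Answer: 4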